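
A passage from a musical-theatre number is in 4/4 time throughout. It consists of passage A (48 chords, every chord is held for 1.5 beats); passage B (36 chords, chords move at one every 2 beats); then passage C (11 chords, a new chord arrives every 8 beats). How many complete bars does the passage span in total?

58 bars

A: 48 × 1.5 = 72 beats = 18 bars.
B: 36 × 2 = 72 beats = 18 bars.
C: 11 × 8 = 88 beats = 22 bars.
Total: 18 + 18 + 22 = 58 bars.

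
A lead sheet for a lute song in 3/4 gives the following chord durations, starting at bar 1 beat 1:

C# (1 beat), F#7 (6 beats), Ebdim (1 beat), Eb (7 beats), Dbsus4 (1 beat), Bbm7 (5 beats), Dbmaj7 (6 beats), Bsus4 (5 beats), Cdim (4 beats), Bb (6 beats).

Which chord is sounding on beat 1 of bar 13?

Bb

Beat 1 of bar 13 is beat (13−1)×3 + 1 = 37 overall.
Running totals: C# ends at 1, F#7 ends at 7, Ebdim ends at 8, Eb ends at 15, Dbsus4 ends at 16, Bbm7 ends at 21, Dbmaj7 ends at 27, Bsus4 ends at 32, Cdim ends at 36, Bb ends at 42.
Beat 37 falls within Bb.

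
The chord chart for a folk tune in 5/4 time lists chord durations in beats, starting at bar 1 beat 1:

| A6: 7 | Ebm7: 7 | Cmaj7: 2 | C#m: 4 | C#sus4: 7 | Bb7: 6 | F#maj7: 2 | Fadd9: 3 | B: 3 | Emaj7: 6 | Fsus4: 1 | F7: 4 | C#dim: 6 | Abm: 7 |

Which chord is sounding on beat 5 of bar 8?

Beat 5 of bar 8 is beat (8−1)×5 + 5 = 40 overall.
Running totals: A6 ends at 7, Ebm7 ends at 14, Cmaj7 ends at 16, C#m ends at 20, C#sus4 ends at 27, Bb7 ends at 33, F#maj7 ends at 35, Fadd9 ends at 38, B ends at 41.
Beat 40 falls within B.

B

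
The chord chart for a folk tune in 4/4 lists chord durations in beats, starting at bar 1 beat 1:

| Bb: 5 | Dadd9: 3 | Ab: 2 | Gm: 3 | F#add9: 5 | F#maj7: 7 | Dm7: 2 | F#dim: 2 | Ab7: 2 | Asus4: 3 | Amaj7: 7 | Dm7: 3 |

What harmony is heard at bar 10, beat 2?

Beat 2 of bar 10 is beat (10−1)×4 + 2 = 38 overall.
Running totals: Bb ends at 5, Dadd9 ends at 8, Ab ends at 10, Gm ends at 13, F#add9 ends at 18, F#maj7 ends at 25, Dm7 ends at 27, F#dim ends at 29, Ab7 ends at 31, Asus4 ends at 34, Amaj7 ends at 41.
Beat 38 falls within Amaj7.

Amaj7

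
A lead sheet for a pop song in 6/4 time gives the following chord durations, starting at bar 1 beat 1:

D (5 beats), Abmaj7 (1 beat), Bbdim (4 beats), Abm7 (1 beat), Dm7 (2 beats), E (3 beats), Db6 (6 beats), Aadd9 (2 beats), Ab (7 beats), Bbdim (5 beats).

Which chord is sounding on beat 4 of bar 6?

Beat 4 of bar 6 is beat (6−1)×6 + 4 = 34 overall.
Running totals: D ends at 5, Abmaj7 ends at 6, Bbdim ends at 10, Abm7 ends at 11, Dm7 ends at 13, E ends at 16, Db6 ends at 22, Aadd9 ends at 24, Ab ends at 31, Bbdim ends at 36.
Beat 34 falls within Bbdim.

Bbdim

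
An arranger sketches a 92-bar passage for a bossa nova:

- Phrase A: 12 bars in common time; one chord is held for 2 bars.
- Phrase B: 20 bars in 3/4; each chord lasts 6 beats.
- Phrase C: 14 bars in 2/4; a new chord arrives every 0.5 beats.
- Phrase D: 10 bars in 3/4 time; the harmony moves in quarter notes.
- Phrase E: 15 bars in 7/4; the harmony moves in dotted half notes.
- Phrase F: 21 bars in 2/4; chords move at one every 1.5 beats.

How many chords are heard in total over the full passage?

165 chords

A: 12·4 = 48 beats, 48/8 = 6 chords.
B: 20·3 = 60 beats, 60/6 = 10 chords.
C: 14·2 = 28 beats, 28/0.5 = 56 chords.
D: 10·3 = 30 beats, 30/1 = 30 chords.
E: 15·7 = 105 beats, 105/3 = 35 chords.
F: 21·2 = 42 beats, 42/1.5 = 28 chords.
Total: 6 + 10 + 56 + 30 + 35 + 28 = 165.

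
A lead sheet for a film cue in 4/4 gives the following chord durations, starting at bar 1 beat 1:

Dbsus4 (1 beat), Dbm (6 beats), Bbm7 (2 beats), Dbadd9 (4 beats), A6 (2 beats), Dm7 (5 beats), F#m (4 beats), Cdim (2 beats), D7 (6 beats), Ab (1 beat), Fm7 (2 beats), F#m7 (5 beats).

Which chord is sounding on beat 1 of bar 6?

Beat 1 of bar 6 is beat (6−1)×4 + 1 = 21 overall.
Running totals: Dbsus4 ends at 1, Dbm ends at 7, Bbm7 ends at 9, Dbadd9 ends at 13, A6 ends at 15, Dm7 ends at 20, F#m ends at 24.
Beat 21 falls within F#m.

F#m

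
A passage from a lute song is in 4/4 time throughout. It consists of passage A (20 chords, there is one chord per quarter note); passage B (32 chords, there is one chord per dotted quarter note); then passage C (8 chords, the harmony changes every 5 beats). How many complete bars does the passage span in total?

A: 20 × 1 = 20 beats = 5 bars.
B: 32 × 1.5 = 48 beats = 12 bars.
C: 8 × 5 = 40 beats = 10 bars.
Total: 5 + 12 + 10 = 27 bars.

27 bars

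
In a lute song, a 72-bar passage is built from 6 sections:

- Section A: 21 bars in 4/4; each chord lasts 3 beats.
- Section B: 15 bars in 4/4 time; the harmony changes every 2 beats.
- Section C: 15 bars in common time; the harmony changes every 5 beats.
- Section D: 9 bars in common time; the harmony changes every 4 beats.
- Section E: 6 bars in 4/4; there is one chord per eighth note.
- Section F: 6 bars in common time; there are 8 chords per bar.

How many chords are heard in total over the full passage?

A has 84 beats and chords last 3 each, so 28 chords.
B has 60 beats and chords last 2 each, so 30 chords.
C has 60 beats and chords last 5 each, so 12 chords.
D has 36 beats and chords last 4 each, so 9 chords.
E has 24 beats and chords last 0.5 each, so 48 chords.
F has 24 beats and chords last 0.5 each, so 48 chords.
Total: 28 + 30 + 12 + 9 + 48 + 48 = 175.

175 chords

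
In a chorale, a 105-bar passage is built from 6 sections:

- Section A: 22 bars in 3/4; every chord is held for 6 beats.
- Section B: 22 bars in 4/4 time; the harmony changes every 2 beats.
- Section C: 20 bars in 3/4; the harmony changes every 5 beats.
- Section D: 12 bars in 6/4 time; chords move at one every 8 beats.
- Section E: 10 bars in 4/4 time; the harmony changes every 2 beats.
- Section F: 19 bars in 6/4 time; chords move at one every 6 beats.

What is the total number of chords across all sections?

115 chords

A: 22 bars × 3 beats = 66 beats; 6 beats/chord → 11 chords.
B: 22 bars × 4 beats = 88 beats; 2 beats/chord → 44 chords.
C: 20 bars × 3 beats = 60 beats; 5 beats/chord → 12 chords.
D: 12 bars × 6 beats = 72 beats; 8 beats/chord → 9 chords.
E: 10 bars × 4 beats = 40 beats; 2 beats/chord → 20 chords.
F: 19 bars × 6 beats = 114 beats; 6 beats/chord → 19 chords.
Total: 11 + 44 + 12 + 9 + 20 + 19 = 115.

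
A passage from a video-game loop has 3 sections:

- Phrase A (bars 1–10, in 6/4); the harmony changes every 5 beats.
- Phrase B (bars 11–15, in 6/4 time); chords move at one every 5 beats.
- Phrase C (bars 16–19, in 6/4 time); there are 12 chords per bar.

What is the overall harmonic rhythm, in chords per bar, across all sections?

A: 10 bars of 6 beats is 60 beats; at 5 beats each that's 12 chords.
B: 5 bars of 6 beats is 30 beats; at 5 beats each that's 6 chords.
C: 4 bars of 6 beats is 24 beats; at 0.5 beats each that's 48 chords.
Overall: 66 chords over 19 bars → 66/19 = 66/19 chords per bar.

66/19 chords per bar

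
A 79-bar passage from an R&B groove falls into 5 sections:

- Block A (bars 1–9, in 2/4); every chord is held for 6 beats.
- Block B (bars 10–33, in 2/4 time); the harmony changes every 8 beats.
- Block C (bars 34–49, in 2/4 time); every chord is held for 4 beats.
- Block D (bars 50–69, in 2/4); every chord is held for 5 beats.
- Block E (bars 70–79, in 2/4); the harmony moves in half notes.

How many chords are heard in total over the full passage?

35 chords

A has 18 beats and chords last 6 each, so 3 chords.
B has 48 beats and chords last 8 each, so 6 chords.
C has 32 beats and chords last 4 each, so 8 chords.
D has 40 beats and chords last 5 each, so 8 chords.
E has 20 beats and chords last 2 each, so 10 chords.
Total: 3 + 6 + 8 + 8 + 10 = 35.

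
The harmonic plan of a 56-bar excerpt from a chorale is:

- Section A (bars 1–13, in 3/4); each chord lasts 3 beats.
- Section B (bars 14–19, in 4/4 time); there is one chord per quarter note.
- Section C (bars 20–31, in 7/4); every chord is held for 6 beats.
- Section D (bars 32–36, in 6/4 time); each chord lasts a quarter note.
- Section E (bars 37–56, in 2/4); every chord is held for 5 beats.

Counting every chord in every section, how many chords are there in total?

A: 13 bars × 3 beats = 39 beats; 3 beats/chord → 13 chords.
B: 6 bars × 4 beats = 24 beats; 1 beat/chord → 24 chords.
C: 12 bars × 7 beats = 84 beats; 6 beats/chord → 14 chords.
D: 5 bars × 6 beats = 30 beats; 1 beat/chord → 30 chords.
E: 20 bars × 2 beats = 40 beats; 5 beats/chord → 8 chords.
Total: 13 + 24 + 14 + 30 + 8 = 89.

89 chords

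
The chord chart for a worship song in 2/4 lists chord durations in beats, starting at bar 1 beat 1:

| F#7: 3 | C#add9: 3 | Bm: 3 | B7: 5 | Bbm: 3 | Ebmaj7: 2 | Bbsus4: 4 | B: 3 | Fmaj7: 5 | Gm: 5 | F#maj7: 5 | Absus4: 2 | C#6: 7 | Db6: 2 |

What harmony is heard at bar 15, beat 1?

Fmaj7

Beat 1 of bar 15 is beat (15−1)×2 + 1 = 29 overall.
Running totals: F#7 ends at 3, C#add9 ends at 6, Bm ends at 9, B7 ends at 14, Bbm ends at 17, Ebmaj7 ends at 19, Bbsus4 ends at 23, B ends at 26, Fmaj7 ends at 31.
Beat 29 falls within Fmaj7.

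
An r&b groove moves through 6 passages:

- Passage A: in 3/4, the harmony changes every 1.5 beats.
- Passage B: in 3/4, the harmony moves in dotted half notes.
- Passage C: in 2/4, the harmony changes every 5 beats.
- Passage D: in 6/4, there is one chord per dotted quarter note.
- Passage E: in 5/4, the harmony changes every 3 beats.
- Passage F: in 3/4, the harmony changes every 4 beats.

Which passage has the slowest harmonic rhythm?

Passage C

A: 3/1.5 = 2 chords/bar.
B: 3/3 = 1 chord/bar.
C: 2/5 = 0.4 chords/bar.
D: 6/1.5 = 4 chords/bar.
E: 5/3 = 5/3 chords/bar.
F: 3/4 = 0.75 chords/bar.
Slowest is C at 0.4 chords/bar.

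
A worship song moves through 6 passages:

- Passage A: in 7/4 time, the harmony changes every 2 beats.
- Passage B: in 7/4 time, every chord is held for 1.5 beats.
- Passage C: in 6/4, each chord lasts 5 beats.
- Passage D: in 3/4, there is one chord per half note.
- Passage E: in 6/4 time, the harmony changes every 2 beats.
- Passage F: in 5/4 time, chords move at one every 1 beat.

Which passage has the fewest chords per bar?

A: 7 beats/bar ÷ 2 beats/chord = 3.5 chords/bar.
B: 7 beats/bar ÷ 1.5 beats/chord = 14/3 chords/bar.
C: 6 beats/bar ÷ 5 beats/chord = 1.2 chords/bar.
D: 3 beats/bar ÷ 2 beats/chord = 1.5 chords/bar.
E: 6 beats/bar ÷ 2 beats/chord = 3 chords/bar.
F: 5 beats/bar ÷ 1 beat/chord = 5 chords/bar.
Slowest is C at 1.2 chords/bar.

Passage C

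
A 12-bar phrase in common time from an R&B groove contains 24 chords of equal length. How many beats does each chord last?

2 beats

12 bars × 4 beats/bar = 48 beats total.
48 beats ÷ 24 chords = 2 beats per chord.
(That is a half note.)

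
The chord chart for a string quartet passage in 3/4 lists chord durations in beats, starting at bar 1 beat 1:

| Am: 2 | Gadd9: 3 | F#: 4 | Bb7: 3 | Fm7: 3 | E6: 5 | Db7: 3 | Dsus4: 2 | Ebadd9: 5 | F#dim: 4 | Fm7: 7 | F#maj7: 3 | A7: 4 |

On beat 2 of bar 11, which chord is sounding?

Beat 2 of bar 11 is beat (11−1)×3 + 2 = 32 overall.
Running totals: Am ends at 2, Gadd9 ends at 5, F# ends at 9, Bb7 ends at 12, Fm7 ends at 15, E6 ends at 20, Db7 ends at 23, Dsus4 ends at 25, Ebadd9 ends at 30, F#dim ends at 34.
Beat 32 falls within F#dim.

F#dim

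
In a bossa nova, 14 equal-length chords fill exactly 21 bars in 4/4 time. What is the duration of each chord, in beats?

6 beats

21 bars × 4 beats/bar = 84 beats total.
84 beats ÷ 14 chords = 6 beats per chord.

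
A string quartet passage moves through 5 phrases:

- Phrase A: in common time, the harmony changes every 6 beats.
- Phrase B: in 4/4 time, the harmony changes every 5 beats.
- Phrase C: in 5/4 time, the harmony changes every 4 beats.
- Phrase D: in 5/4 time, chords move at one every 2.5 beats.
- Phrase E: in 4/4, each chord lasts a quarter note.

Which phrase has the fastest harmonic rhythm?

Phrase E

A: each chord is 6 beats in 4/4, so 2/3 per bar.
B: each chord is 5 beats in 4/4, so 0.8 per bar.
C: each chord is 4 beats in 5/4, so 1.25 per bar.
D: each chord is 2.5 beats in 5/4, so 2 per bar.
E: each chord is 1 beat in 4/4, so 4 per bar.
Fastest is E at 4 chords/bar.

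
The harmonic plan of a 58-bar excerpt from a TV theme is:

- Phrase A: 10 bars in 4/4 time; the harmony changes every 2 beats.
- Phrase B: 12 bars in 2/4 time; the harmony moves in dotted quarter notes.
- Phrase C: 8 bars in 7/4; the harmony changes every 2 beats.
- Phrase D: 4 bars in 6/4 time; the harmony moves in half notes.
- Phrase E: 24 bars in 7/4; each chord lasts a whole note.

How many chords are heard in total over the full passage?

118 chords

A: 10·4 = 40 beats, 40/2 = 20 chords.
B: 12·2 = 24 beats, 24/1.5 = 16 chords.
C: 8·7 = 56 beats, 56/2 = 28 chords.
D: 4·6 = 24 beats, 24/2 = 12 chords.
E: 24·7 = 168 beats, 168/4 = 42 chords.
Total: 20 + 16 + 28 + 12 + 42 = 118.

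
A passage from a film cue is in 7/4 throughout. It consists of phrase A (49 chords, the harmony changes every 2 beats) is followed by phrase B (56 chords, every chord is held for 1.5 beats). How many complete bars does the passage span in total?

26 bars

A: 49 × 2 = 98 beats = 14 bars.
B: 56 × 1.5 = 84 beats = 12 bars.
Total: 14 + 12 = 26 bars.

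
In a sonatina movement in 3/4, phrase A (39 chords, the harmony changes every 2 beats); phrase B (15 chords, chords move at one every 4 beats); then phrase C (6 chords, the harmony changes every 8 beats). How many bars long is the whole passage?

A: 39 × 2 = 78 beats = 26 bars.
B: 15 × 4 = 60 beats = 20 bars.
C: 6 × 8 = 48 beats = 16 bars.
Total: 26 + 20 + 16 = 62 bars.

62 bars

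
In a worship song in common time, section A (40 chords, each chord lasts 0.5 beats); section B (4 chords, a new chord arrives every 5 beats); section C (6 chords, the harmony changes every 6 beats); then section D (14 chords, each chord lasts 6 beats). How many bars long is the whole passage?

A: 40 × 0.5 = 20 beats = 5 bars.
B: 4 × 5 = 20 beats = 5 bars.
C: 6 × 6 = 36 beats = 9 bars.
D: 14 × 6 = 84 beats = 21 bars.
Total: 5 + 5 + 9 + 21 = 40 bars.

40 bars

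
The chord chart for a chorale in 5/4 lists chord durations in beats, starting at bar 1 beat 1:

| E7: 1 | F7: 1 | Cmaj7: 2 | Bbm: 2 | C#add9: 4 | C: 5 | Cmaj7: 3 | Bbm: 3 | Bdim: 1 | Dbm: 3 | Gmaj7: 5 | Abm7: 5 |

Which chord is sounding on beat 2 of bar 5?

Bdim

Beat 2 of bar 5 is beat (5−1)×5 + 2 = 22 overall.
Running totals: E7 ends at 1, F7 ends at 2, Cmaj7 ends at 4, Bbm ends at 6, C#add9 ends at 10, C ends at 15, Cmaj7 ends at 18, Bbm ends at 21, Bdim ends at 22.
Beat 22 falls within Bdim.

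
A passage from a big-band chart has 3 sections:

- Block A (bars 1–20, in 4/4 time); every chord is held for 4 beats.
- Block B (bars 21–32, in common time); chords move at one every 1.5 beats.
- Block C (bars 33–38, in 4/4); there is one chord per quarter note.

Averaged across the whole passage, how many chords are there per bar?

2 chords per bar

A: 20 × 4 = 80 beats ÷ 4 = 20 chords.
B: 12 × 4 = 48 beats ÷ 1.5 = 32 chords.
C: 6 × 4 = 24 beats ÷ 1 = 24 chords.
Overall: 76 chords over 38 bars → 76/38 = 2 chords per bar.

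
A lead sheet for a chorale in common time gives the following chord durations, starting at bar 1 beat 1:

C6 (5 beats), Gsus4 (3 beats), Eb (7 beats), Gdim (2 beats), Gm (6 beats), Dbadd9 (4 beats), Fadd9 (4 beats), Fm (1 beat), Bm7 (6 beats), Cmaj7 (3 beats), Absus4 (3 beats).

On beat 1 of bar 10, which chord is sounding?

Beat 1 of bar 10 is beat (10−1)×4 + 1 = 37 overall.
Running totals: C6 ends at 5, Gsus4 ends at 8, Eb ends at 15, Gdim ends at 17, Gm ends at 23, Dbadd9 ends at 27, Fadd9 ends at 31, Fm ends at 32, Bm7 ends at 38.
Beat 37 falls within Bm7.

Bm7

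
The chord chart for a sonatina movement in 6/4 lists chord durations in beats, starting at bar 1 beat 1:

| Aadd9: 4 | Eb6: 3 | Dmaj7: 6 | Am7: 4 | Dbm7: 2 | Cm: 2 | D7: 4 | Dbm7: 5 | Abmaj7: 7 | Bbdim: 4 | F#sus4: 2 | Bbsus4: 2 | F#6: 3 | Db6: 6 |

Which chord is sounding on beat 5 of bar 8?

Beat 5 of bar 8 is beat (8−1)×6 + 5 = 47 overall.
Running totals: Aadd9 ends at 4, Eb6 ends at 7, Dmaj7 ends at 13, Am7 ends at 17, Dbm7 ends at 19, Cm ends at 21, D7 ends at 25, Dbm7 ends at 30, Abmaj7 ends at 37, Bbdim ends at 41, F#sus4 ends at 43, Bbsus4 ends at 45, F#6 ends at 48.
Beat 47 falls within F#6.

F#6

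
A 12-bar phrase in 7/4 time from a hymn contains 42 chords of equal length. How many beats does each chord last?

12 bars × 7 beats/bar = 84 beats total.
84 beats ÷ 42 chords = 2 beats per chord.
(That is a half note.)

2 beats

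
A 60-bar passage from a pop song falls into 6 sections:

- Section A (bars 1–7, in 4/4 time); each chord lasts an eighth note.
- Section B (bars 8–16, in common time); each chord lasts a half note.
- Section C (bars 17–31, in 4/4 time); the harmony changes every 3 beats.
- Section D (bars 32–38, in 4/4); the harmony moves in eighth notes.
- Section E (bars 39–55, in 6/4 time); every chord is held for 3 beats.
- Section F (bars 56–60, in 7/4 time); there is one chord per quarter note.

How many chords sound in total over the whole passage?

219 chords

A: 7·4 = 28 beats, 28/0.5 = 56 chords.
B: 9·4 = 36 beats, 36/2 = 18 chords.
C: 15·4 = 60 beats, 60/3 = 20 chords.
D: 7·4 = 28 beats, 28/0.5 = 56 chords.
E: 17·6 = 102 beats, 102/3 = 34 chords.
F: 5·7 = 35 beats, 35/1 = 35 chords.
Total: 56 + 18 + 20 + 56 + 34 + 35 = 219.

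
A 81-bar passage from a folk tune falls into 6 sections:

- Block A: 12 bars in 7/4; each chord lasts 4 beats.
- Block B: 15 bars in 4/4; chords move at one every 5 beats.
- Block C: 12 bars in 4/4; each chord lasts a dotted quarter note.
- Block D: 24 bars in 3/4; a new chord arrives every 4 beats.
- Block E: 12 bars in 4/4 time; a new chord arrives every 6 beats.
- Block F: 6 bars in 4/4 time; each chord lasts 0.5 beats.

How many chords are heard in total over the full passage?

139 chords

A: 12 bars × 7 beats = 84 beats; 4 beats/chord → 21 chords.
B: 15 bars × 4 beats = 60 beats; 5 beats/chord → 12 chords.
C: 12 bars × 4 beats = 48 beats; 1.5 beats/chord → 32 chords.
D: 24 bars × 3 beats = 72 beats; 4 beats/chord → 18 chords.
E: 12 bars × 4 beats = 48 beats; 6 beats/chord → 8 chords.
F: 6 bars × 4 beats = 24 beats; 0.5 beats/chord → 48 chords.
Total: 21 + 12 + 32 + 18 + 8 + 48 = 139.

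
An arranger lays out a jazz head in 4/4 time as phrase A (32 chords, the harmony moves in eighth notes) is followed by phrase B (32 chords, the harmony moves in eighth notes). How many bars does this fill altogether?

A: 32 × 0.5 = 16 beats = 4 bars.
B: 32 × 0.5 = 16 beats = 4 bars.
Total: 4 + 4 = 8 bars.

8 bars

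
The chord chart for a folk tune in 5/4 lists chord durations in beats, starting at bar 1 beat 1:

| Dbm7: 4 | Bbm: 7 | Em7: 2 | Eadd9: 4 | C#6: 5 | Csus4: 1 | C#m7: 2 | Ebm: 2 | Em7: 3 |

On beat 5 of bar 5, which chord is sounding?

Beat 5 of bar 5 is beat (5−1)×5 + 5 = 25 overall.
Running totals: Dbm7 ends at 4, Bbm ends at 11, Em7 ends at 13, Eadd9 ends at 17, C#6 ends at 22, Csus4 ends at 23, C#m7 ends at 25.
Beat 25 falls within C#m7.

C#m7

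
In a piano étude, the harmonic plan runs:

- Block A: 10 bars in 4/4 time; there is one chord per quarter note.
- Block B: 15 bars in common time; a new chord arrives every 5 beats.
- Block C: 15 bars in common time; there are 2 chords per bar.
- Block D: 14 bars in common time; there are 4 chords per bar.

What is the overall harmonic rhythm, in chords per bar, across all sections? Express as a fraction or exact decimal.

23/9 chords per bar

A: 10 bars of 4 beats is 40 beats; at 1 beat each that's 40 chords.
B: 15 bars of 4 beats is 60 beats; at 5 beats each that's 12 chords.
C: 15 bars of 4 beats is 60 beats; at 2 beats each that's 30 chords.
D: 14 bars of 4 beats is 56 beats; at 1 beat each that's 56 chords.
Overall: 138 chords over 54 bars → 138/54 = 23/9 chords per bar.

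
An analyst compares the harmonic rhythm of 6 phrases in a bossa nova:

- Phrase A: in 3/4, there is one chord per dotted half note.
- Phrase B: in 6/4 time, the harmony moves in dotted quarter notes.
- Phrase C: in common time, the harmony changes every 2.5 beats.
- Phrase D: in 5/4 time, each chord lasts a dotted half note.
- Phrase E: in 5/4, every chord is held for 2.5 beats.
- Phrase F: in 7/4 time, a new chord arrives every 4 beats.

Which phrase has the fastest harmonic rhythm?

Phrase B

A: 3 beats/bar ÷ 3 beats/chord = 1 chord/bar.
B: 6 beats/bar ÷ 1.5 beats/chord = 4 chords/bar.
C: 4 beats/bar ÷ 2.5 beats/chord = 1.6 chords/bar.
D: 5 beats/bar ÷ 3 beats/chord = 5/3 chords/bar.
E: 5 beats/bar ÷ 2.5 beats/chord = 2 chords/bar.
F: 7 beats/bar ÷ 4 beats/chord = 1.75 chords/bar.
Fastest is B at 4 chords/bar.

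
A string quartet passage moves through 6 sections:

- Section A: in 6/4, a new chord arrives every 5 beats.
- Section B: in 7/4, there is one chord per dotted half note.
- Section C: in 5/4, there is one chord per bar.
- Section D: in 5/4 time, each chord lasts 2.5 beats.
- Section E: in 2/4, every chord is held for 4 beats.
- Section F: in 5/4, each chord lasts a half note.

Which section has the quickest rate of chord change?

Section F

A: 6/5 = 1.2 chords/bar.
B: 7/3 = 7/3 chords/bar.
C: 5/5 = 1 chord/bar.
D: 5/2.5 = 2 chords/bar.
E: 2/4 = 0.5 chords/bar.
F: 5/2 = 2.5 chords/bar.
Fastest is F at 2.5 chords/bar.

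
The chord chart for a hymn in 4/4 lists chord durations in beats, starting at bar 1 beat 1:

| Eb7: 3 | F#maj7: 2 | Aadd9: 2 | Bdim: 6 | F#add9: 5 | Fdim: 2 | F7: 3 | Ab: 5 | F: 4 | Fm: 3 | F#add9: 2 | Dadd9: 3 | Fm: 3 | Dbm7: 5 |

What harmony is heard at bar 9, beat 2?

Fm

Beat 2 of bar 9 is beat (9−1)×4 + 2 = 34 overall.
Running totals: Eb7 ends at 3, F#maj7 ends at 5, Aadd9 ends at 7, Bdim ends at 13, F#add9 ends at 18, Fdim ends at 20, F7 ends at 23, Ab ends at 28, F ends at 32, Fm ends at 35.
Beat 34 falls within Fm.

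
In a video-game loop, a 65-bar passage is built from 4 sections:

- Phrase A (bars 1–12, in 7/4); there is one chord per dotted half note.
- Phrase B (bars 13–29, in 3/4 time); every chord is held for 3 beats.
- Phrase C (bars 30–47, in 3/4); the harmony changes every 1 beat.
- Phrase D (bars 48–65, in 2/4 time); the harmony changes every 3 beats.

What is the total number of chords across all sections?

111 chords

A: 12 bars × 7 beats = 84 beats; 3 beats/chord → 28 chords.
B: 17 bars × 3 beats = 51 beats; 3 beats/chord → 17 chords.
C: 18 bars × 3 beats = 54 beats; 1 beat/chord → 54 chords.
D: 18 bars × 2 beats = 36 beats; 3 beats/chord → 12 chords.
Total: 28 + 17 + 54 + 12 = 111.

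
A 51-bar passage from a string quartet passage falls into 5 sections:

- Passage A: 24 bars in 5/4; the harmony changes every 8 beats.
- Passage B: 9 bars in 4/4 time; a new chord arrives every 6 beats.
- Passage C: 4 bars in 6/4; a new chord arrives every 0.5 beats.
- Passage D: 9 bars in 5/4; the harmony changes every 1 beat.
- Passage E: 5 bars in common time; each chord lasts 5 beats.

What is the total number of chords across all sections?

118 chords

A: 24·5 = 120 beats, 120/8 = 15 chords.
B: 9·4 = 36 beats, 36/6 = 6 chords.
C: 4·6 = 24 beats, 24/0.5 = 48 chords.
D: 9·5 = 45 beats, 45/1 = 45 chords.
E: 5·4 = 20 beats, 20/5 = 4 chords.
Total: 15 + 6 + 48 + 45 + 4 = 118.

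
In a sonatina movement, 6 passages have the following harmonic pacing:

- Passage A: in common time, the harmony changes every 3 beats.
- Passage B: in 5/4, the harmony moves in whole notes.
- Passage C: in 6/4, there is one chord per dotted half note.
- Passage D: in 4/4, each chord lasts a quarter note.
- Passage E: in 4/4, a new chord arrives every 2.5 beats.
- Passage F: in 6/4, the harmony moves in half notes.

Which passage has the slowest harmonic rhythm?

A: 4 beats/bar ÷ 3 beats/chord = 4/3 chords/bar.
B: 5 beats/bar ÷ 4 beats/chord = 1.25 chords/bar.
C: 6 beats/bar ÷ 3 beats/chord = 2 chords/bar.
D: 4 beats/bar ÷ 1 beat/chord = 4 chords/bar.
E: 4 beats/bar ÷ 2.5 beats/chord = 1.6 chords/bar.
F: 6 beats/bar ÷ 2 beats/chord = 3 chords/bar.
Slowest is B at 1.25 chords/bar.

Passage B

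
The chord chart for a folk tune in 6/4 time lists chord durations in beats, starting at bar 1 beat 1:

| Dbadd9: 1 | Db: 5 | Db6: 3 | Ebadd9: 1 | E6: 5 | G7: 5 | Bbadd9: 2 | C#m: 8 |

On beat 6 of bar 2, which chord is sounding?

Beat 6 of bar 2 is beat (2−1)×6 + 6 = 12 overall.
Running totals: Dbadd9 ends at 1, Db ends at 6, Db6 ends at 9, Ebadd9 ends at 10, E6 ends at 15.
Beat 12 falls within E6.

E6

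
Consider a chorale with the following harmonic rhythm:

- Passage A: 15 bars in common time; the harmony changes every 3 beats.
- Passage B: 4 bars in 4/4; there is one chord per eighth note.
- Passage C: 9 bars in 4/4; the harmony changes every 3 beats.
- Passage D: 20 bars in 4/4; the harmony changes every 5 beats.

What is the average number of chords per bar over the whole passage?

5/3 chords per bar

A: 15 bars of 4 beats is 60 beats; at 3 beats each that's 20 chords.
B: 4 bars of 4 beats is 16 beats; at 0.5 beats each that's 32 chords.
C: 9 bars of 4 beats is 36 beats; at 3 beats each that's 12 chords.
D: 20 bars of 4 beats is 80 beats; at 5 beats each that's 16 chords.
Overall: 80 chords over 48 bars → 80/48 = 5/3 chords per bar.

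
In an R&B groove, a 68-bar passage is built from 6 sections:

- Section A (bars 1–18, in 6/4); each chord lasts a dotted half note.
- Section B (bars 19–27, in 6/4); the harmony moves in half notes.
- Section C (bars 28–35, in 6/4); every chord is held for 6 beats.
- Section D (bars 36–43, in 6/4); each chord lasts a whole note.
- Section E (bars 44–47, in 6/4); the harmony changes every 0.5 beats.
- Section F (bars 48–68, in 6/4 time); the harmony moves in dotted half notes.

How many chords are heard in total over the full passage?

173 chords

A: 18 bars × 6 beats = 108 beats; 3 beats/chord → 36 chords.
B: 9 bars × 6 beats = 54 beats; 2 beats/chord → 27 chords.
C: 8 bars × 6 beats = 48 beats; 6 beats/chord → 8 chords.
D: 8 bars × 6 beats = 48 beats; 4 beats/chord → 12 chords.
E: 4 bars × 6 beats = 24 beats; 0.5 beats/chord → 48 chords.
F: 21 bars × 6 beats = 126 beats; 3 beats/chord → 42 chords.
Total: 36 + 27 + 8 + 12 + 48 + 42 = 173.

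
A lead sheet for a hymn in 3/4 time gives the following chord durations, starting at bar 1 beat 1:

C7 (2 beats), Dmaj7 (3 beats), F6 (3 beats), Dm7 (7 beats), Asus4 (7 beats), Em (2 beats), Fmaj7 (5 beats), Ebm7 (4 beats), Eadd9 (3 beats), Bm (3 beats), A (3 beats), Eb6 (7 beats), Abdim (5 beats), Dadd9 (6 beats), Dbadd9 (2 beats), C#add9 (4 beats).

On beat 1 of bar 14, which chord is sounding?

Beat 1 of bar 14 is beat (14−1)×3 + 1 = 40 overall.
Running totals: C7 ends at 2, Dmaj7 ends at 5, F6 ends at 8, Dm7 ends at 15, Asus4 ends at 22, Em ends at 24, Fmaj7 ends at 29, Ebm7 ends at 33, Eadd9 ends at 36, Bm ends at 39, A ends at 42.
Beat 40 falls within A.

A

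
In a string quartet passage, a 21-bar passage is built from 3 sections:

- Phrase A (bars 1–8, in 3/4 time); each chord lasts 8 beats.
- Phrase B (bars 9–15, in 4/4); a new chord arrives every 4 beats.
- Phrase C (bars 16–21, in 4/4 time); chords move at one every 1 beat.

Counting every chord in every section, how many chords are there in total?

34 chords

A: 8·3 = 24 beats, 24/8 = 3 chords.
B: 7·4 = 28 beats, 28/4 = 7 chords.
C: 6·4 = 24 beats, 24/1 = 24 chords.
Total: 3 + 7 + 24 = 34.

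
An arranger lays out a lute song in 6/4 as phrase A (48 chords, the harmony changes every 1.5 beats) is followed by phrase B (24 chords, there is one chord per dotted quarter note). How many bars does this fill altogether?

A: 48 × 1.5 = 72 beats = 12 bars.
B: 24 × 1.5 = 36 beats = 6 bars.
Total: 12 + 6 = 18 bars.

18 bars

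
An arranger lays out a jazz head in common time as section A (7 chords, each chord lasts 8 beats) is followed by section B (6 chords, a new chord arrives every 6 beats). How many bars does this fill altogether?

A: 7 × 8 = 56 beats = 14 bars.
B: 6 × 6 = 36 beats = 9 bars.
Total: 14 + 9 = 23 bars.

23 bars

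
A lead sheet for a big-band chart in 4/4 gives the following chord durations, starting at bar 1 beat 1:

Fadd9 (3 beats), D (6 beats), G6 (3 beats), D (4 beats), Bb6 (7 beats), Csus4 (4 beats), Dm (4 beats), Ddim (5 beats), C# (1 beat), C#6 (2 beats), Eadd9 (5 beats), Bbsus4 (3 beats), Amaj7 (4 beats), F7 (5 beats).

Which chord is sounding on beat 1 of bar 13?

Beat 1 of bar 13 is beat (13−1)×4 + 1 = 49 overall.
Running totals: Fadd9 ends at 3, D ends at 9, G6 ends at 12, D ends at 16, Bb6 ends at 23, Csus4 ends at 27, Dm ends at 31, Ddim ends at 36, C# ends at 37, C#6 ends at 39, Eadd9 ends at 44, Bbsus4 ends at 47, Amaj7 ends at 51.
Beat 49 falls within Amaj7.

Amaj7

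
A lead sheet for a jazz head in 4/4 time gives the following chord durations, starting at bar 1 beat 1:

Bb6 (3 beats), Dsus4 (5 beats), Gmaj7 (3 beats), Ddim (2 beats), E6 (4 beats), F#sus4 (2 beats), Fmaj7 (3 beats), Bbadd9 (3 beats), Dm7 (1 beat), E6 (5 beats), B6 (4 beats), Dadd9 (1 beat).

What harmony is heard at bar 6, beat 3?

Beat 3 of bar 6 is beat (6−1)×4 + 3 = 23 overall.
Running totals: Bb6 ends at 3, Dsus4 ends at 8, Gmaj7 ends at 11, Ddim ends at 13, E6 ends at 17, F#sus4 ends at 19, Fmaj7 ends at 22, Bbadd9 ends at 25.
Beat 23 falls within Bbadd9.

Bbadd9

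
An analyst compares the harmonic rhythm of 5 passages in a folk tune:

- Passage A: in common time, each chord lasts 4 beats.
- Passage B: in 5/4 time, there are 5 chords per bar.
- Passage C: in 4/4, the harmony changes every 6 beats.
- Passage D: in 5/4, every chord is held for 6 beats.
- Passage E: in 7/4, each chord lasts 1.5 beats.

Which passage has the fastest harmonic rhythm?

Passage B

A: 4 beats/bar ÷ 4 beats/chord = 1 chord/bar.
B: 5 beats/bar ÷ 1 beat/chord = 5 chords/bar.
C: 4 beats/bar ÷ 6 beats/chord = 2/3 chords/bar.
D: 5 beats/bar ÷ 6 beats/chord = 5/6 chords/bar.
E: 7 beats/bar ÷ 1.5 beats/chord = 14/3 chords/bar.
Fastest is B at 5 chords/bar.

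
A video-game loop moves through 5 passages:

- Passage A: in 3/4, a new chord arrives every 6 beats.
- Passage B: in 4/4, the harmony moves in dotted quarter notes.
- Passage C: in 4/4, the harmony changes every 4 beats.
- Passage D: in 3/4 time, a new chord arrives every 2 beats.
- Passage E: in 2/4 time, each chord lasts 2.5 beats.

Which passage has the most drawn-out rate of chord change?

Passage A

A: 3/6 = 0.5 chords/bar.
B: 4/1.5 = 8/3 chords/bar.
C: 4/4 = 1 chord/bar.
D: 3/2 = 1.5 chords/bar.
E: 2/2.5 = 0.8 chords/bar.
Slowest is A at 0.5 chords/bar.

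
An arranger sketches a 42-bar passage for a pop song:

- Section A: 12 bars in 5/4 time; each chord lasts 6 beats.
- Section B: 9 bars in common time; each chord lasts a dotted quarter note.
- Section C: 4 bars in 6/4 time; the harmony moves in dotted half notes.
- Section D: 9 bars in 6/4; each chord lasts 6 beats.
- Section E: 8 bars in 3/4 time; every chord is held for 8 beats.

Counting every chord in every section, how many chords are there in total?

54 chords

A has 60 beats and chords last 6 each, so 10 chords.
B has 36 beats and chords last 1.5 each, so 24 chords.
C has 24 beats and chords last 3 each, so 8 chords.
D has 54 beats and chords last 6 each, so 9 chords.
E has 24 beats and chords last 8 each, so 3 chords.
Total: 10 + 24 + 8 + 9 + 3 = 54.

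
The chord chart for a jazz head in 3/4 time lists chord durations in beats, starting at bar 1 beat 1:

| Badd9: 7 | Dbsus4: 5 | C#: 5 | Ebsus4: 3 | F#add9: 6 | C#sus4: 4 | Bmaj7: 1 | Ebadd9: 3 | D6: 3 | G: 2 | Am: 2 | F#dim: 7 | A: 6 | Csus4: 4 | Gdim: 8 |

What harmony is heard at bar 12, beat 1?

Beat 1 of bar 12 is beat (12−1)×3 + 1 = 34 overall.
Running totals: Badd9 ends at 7, Dbsus4 ends at 12, C# ends at 17, Ebsus4 ends at 20, F#add9 ends at 26, C#sus4 ends at 30, Bmaj7 ends at 31, Ebadd9 ends at 34.
Beat 34 falls within Ebadd9.

Ebadd9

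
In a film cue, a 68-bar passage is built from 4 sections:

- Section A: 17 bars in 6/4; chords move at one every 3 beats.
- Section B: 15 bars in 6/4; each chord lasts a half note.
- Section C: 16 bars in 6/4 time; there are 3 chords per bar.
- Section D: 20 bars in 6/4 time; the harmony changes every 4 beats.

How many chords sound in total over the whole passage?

157 chords

A has 102 beats and chords last 3 each, so 34 chords.
B has 90 beats and chords last 2 each, so 45 chords.
C has 96 beats and chords last 2 each, so 48 chords.
D has 120 beats and chords last 4 each, so 30 chords.
Total: 34 + 45 + 48 + 30 = 157.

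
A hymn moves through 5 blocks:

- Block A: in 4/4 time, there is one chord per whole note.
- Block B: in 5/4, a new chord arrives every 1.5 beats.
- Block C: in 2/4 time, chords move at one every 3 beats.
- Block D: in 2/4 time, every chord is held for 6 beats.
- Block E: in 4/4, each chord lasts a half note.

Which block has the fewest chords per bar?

Block D

A: 4/4 = 1 chord/bar.
B: 5/1.5 = 10/3 chords/bar.
C: 2/3 = 2/3 chords/bar.
D: 2/6 = 1/3 chords/bar.
E: 4/2 = 2 chords/bar.
Slowest is D at 1/3 chords/bar.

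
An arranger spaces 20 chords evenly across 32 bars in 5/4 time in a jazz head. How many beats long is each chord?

8 beats

32 bars × 5 beats/bar = 160 beats total.
160 beats ÷ 20 chords = 8 beats per chord.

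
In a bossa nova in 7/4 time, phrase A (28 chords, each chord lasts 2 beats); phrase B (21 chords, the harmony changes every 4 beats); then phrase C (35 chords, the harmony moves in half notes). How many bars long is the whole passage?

30 bars

A: 28 × 2 = 56 beats = 8 bars.
B: 21 × 4 = 84 beats = 12 bars.
C: 35 × 2 = 70 beats = 10 bars.
Total: 8 + 12 + 10 = 30 bars.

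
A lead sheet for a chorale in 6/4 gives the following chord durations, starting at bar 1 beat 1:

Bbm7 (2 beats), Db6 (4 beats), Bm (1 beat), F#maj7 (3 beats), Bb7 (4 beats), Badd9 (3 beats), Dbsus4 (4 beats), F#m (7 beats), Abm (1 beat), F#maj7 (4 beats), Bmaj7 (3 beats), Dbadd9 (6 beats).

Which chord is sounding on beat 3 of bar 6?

Beat 3 of bar 6 is beat (6−1)×6 + 3 = 33 overall.
Running totals: Bbm7 ends at 2, Db6 ends at 6, Bm ends at 7, F#maj7 ends at 10, Bb7 ends at 14, Badd9 ends at 17, Dbsus4 ends at 21, F#m ends at 28, Abm ends at 29, F#maj7 ends at 33.
Beat 33 falls within F#maj7.

F#maj7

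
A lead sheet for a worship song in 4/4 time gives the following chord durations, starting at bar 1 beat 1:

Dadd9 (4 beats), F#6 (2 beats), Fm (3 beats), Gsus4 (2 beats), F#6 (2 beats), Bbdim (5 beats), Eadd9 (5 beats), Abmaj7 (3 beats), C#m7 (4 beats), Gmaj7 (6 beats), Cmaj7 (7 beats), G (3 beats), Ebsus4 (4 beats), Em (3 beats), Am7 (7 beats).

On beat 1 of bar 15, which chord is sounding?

Am7

Beat 1 of bar 15 is beat (15−1)×4 + 1 = 57 overall.
Running totals: Dadd9 ends at 4, F#6 ends at 6, Fm ends at 9, Gsus4 ends at 11, F#6 ends at 13, Bbdim ends at 18, Eadd9 ends at 23, Abmaj7 ends at 26, C#m7 ends at 30, Gmaj7 ends at 36, Cmaj7 ends at 43, G ends at 46, Ebsus4 ends at 50, Em ends at 53, Am7 ends at 60.
Beat 57 falls within Am7.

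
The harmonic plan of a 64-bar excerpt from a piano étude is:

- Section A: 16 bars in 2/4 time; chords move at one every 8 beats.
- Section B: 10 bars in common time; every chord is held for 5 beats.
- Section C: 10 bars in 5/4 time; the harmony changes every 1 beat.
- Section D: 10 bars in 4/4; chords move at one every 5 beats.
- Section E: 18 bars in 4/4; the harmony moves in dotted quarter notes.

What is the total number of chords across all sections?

A has 32 beats and chords last 8 each, so 4 chords.
B has 40 beats and chords last 5 each, so 8 chords.
C has 50 beats and chords last 1 each, so 50 chords.
D has 40 beats and chords last 5 each, so 8 chords.
E has 72 beats and chords last 1.5 each, so 48 chords.
Total: 4 + 8 + 50 + 8 + 48 = 118.

118 chords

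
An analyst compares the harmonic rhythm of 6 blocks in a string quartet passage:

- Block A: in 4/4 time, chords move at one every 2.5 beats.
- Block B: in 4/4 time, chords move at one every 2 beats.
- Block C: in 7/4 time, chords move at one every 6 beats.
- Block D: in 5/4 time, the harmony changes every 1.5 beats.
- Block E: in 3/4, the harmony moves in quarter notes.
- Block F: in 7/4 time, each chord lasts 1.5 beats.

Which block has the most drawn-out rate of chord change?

Block C

A: each chord is 2.5 beats in 4/4, so 1.6 per bar.
B: each chord is 2 beats in 4/4, so 2 per bar.
C: each chord is 6 beats in 7/4, so 7/6 per bar.
D: each chord is 1.5 beats in 5/4, so 10/3 per bar.
E: each chord is 1 beat in 3/4, so 3 per bar.
F: each chord is 1.5 beats in 7/4, so 14/3 per bar.
Slowest is C at 7/6 chords/bar.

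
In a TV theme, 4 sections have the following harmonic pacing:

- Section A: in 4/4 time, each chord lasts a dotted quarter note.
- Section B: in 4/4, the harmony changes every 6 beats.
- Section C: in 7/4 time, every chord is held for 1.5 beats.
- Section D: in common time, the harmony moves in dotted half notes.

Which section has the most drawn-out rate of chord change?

A: 4/1.5 = 8/3 chords/bar.
B: 4/6 = 2/3 chords/bar.
C: 7/1.5 = 14/3 chords/bar.
D: 4/3 = 4/3 chords/bar.
Slowest is B at 2/3 chords/bar.

Section B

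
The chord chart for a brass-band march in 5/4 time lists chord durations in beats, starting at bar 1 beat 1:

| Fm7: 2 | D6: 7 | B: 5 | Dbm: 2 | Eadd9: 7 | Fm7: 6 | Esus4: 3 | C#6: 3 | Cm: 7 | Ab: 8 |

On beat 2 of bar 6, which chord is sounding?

Beat 2 of bar 6 is beat (6−1)×5 + 2 = 27 overall.
Running totals: Fm7 ends at 2, D6 ends at 9, B ends at 14, Dbm ends at 16, Eadd9 ends at 23, Fm7 ends at 29.
Beat 27 falls within Fm7.

Fm7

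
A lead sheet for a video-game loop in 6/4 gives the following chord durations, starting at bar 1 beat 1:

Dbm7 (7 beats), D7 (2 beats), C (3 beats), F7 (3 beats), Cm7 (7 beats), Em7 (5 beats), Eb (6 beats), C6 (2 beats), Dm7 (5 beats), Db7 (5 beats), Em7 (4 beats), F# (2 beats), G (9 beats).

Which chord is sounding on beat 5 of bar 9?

Beat 5 of bar 9 is beat (9−1)×6 + 5 = 53 overall.
Running totals: Dbm7 ends at 7, D7 ends at 9, C ends at 12, F7 ends at 15, Cm7 ends at 22, Em7 ends at 27, Eb ends at 33, C6 ends at 35, Dm7 ends at 40, Db7 ends at 45, Em7 ends at 49, F# ends at 51, G ends at 60.
Beat 53 falls within G.

G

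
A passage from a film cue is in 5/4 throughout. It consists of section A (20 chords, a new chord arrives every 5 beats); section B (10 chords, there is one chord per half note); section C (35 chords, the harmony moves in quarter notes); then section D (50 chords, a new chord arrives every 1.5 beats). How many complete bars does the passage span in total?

46 bars

A: 20 × 5 = 100 beats = 20 bars.
B: 10 × 2 = 20 beats = 4 bars.
C: 35 × 1 = 35 beats = 7 bars.
D: 50 × 1.5 = 75 beats = 15 bars.
Total: 20 + 4 + 7 + 15 = 46 bars.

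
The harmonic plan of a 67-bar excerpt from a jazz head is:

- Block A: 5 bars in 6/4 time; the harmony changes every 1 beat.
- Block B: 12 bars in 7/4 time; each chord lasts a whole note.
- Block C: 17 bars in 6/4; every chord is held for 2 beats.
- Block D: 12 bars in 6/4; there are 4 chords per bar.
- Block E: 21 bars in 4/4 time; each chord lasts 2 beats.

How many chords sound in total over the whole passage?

A: 5 bars × 6 beats = 30 beats; 1 beat/chord → 30 chords.
B: 12 bars × 7 beats = 84 beats; 4 beats/chord → 21 chords.
C: 17 bars × 6 beats = 102 beats; 2 beats/chord → 51 chords.
D: 12 bars × 6 beats = 72 beats; 1.5 beats/chord → 48 chords.
E: 21 bars × 4 beats = 84 beats; 2 beats/chord → 42 chords.
Total: 30 + 21 + 51 + 48 + 42 = 192.

192 chords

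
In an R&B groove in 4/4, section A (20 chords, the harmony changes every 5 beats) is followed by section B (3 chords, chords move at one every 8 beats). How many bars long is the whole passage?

A: 20 × 5 = 100 beats = 25 bars.
B: 3 × 8 = 24 beats = 6 bars.
Total: 25 + 6 = 31 bars.

31 bars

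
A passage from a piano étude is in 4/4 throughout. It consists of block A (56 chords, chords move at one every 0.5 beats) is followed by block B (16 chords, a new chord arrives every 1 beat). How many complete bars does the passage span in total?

11 bars

A: 56 × 0.5 = 28 beats = 7 bars.
B: 16 × 1 = 16 beats = 4 bars.
Total: 7 + 4 = 11 bars.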